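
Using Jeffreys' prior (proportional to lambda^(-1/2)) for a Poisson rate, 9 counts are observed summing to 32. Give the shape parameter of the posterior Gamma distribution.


Conjugate update: Gamma(prior_shape + S, prior_rate + n).
Prior shape = 0.5, prior rate = 0.
Posterior shape = 0.5 + S = 0.5 + 32 = 32.5

32.5


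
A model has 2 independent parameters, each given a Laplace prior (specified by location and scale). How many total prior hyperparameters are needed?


Each Laplace prior needs 2 hyperparameters (location and scale).
Total = 2 * 2 = 4

4


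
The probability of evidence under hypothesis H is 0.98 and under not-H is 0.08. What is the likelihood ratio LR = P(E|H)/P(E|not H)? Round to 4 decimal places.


LR = 0.98 / 0.08
= 12.25

12.25


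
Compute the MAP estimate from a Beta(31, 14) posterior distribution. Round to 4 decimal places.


MAP = mode of Beta distribution
= (alpha - 1)/(alpha + beta - 2)
= (31-1)/(31+14-2)
= 30/43 = 0.6977

0.6977


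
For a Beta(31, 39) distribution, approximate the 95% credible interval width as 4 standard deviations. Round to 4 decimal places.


Variance of Beta(a,b) = ab / ((a+b)^2 * (a+b+1))
= 31*39 / ((70)^2 * 71)
= 0.0035
SD = sqrt(0.0035) = 0.059
Width = 4 * SD = 0.2358

0.2358


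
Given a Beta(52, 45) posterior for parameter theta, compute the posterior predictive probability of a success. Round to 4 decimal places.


For a Beta-Bernoulli model, the predictive probability is the mean:
P(success) = 52/(52+45) = 52/97 = 0.5361

0.5361


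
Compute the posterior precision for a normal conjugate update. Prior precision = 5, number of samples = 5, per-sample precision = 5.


tau_post = tau_0 + n * tau
= 5 + 5 * 5 = 30

30


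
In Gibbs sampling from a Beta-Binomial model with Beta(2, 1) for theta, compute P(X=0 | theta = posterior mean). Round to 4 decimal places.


Posterior mean = alpha/(alpha+beta) = 2/3 = 0.6667
P(X=0|theta=mean) = 1 - theta = 0.3333

0.3333


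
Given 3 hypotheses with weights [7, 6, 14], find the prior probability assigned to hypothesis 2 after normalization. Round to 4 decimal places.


To normalize, divide each weight by the sum of all weights.
Sum = 27
Prior(H2) = 6/27 = 0.2222

0.2222


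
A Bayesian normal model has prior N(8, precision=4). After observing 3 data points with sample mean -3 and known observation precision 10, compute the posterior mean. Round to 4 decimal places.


Posterior mean = (prior_precision * prior_mean + n * data_precision * data_mean) / (prior_precision + n * data_precision)
Numerator = 4*8 + 3*10*-3 = -58
Denominator = 4 + 3*10 = 34
Posterior mean = -1.7059

-1.7059


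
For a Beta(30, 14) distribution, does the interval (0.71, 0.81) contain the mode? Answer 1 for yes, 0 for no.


Mode of Beta(a,b) = (a-1)/(a+b-2)
= (30-1)/(30+14-2) = 0.6905
Check: 0.71 <= 0.6905 <= 0.81?
Result: 0

0


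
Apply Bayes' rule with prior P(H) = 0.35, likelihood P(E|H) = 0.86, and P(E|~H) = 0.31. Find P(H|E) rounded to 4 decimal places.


Step 1: Compute marginal P(E) = P(E|H)P(H) + P(E|~H)P(~H)
= 0.86*0.35 + 0.31*0.65 = 0.5025
Step 2: P(H|E) = P(E|H)P(H)/P(E) = 0.301/0.5025
= 0.599

0.599


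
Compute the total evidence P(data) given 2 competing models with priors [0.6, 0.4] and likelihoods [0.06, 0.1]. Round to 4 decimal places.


Marginal likelihood = sum P(model_i) * P(data|model_i)
Model 1: 0.6 * 0.06 = 0.036
Model 2: 0.4 * 0.1 = 0.04
Total = 0.076

0.076


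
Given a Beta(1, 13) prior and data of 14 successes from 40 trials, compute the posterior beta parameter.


Number of failures = 40 - 14 = 26
Posterior beta = 13 + 26 = 39

39


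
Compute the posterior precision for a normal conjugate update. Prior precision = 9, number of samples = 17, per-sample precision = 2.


tau_post = tau_0 + n * tau
= 9 + 17 * 2 = 43

43


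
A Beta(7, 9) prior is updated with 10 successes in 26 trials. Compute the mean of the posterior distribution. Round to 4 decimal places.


After update: Beta(17, 25)
Mean = 17 / (17 + 25) = 17 / 42
= 0.4048

0.4048


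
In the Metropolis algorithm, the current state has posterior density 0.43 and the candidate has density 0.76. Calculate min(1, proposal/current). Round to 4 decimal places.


Ratio = 0.76/0.43 = 1.7674
Acceptance probability = min(1, 1.7674)
= 1.0

1.0


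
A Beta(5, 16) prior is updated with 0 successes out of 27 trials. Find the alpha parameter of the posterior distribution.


In the Beta-Binomial conjugate update:
alpha_post = alpha_prior + successes
= 5 + 0
= 5

5


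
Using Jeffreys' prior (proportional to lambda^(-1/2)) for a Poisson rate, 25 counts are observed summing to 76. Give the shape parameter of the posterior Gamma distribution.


Conjugate update: Gamma(prior_shape + S, prior_rate + n).
Prior shape = 0.5, prior rate = 0.
Posterior shape = 0.5 + S = 0.5 + 76 = 76.5

76.5


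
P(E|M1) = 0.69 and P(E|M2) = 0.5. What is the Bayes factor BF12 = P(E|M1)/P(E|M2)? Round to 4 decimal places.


Bayes factor BF12 = P(E|M1) / P(E|M2)
= 0.69 / 0.5
= 1.38

1.38


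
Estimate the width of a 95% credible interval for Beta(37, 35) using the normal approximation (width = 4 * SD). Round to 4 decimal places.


For Beta(a,b): Var = ab/((a+b)^2(a+b+1))
Var = 0.0034, SD = 0.0585
Approximate 95% CI width = 4 * 0.0585 = 0.234

0.234


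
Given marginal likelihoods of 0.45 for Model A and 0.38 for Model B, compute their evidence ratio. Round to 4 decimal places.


Ratio = ML(A) / ML(B) = 0.45/0.38
= 1.1842

1.1842


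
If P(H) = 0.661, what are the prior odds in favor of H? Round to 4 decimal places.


Prior odds = P(H) / (1 - P(H))
= 0.661 / 0.339
= 1.9499

1.9499


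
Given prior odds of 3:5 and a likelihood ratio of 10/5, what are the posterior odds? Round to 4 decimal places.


Posterior odds = prior odds * LR
Prior odds = 3/5 = 0.6
LR = 10/5 = 2.0
Posterior odds = 0.6 * 2.0 = 1.2

1.2


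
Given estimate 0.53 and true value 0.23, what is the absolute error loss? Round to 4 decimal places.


Absolute error = |estimate - true|
= |0.3| = 0.3

0.3


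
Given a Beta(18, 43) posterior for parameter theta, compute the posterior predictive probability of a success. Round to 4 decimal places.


For a Beta-Bernoulli model, the predictive probability is the mean:
P(success) = 18/(18+43) = 18/61 = 0.2951

0.2951


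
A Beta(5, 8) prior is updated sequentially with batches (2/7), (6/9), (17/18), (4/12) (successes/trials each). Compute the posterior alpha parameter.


Sequential conjugate updating is equivalent to a single batch update.
Total successes across all batches = 29
alpha_posterior = alpha_prior + total_successes = 5 + 29
= 34

34


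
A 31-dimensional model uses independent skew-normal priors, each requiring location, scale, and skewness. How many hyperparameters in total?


Per parameter: 3 (location, scale, and skewness).
Total = 31 * 3 = 93

93


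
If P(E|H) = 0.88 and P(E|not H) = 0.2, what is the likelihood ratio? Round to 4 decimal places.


Likelihood ratio = P(E|H) / P(E|not H)
= 0.88 / 0.2
= 4.4

4.4


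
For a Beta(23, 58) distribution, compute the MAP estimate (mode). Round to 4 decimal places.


MAP = mode = (a-1)/(a+b-2)
= (23-1)/(23+58-2)
= 22/79 = 0.2785

0.2785


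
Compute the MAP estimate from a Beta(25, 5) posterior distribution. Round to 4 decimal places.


MAP = mode of Beta distribution
= (alpha - 1)/(alpha + beta - 2)
= (25-1)/(25+5-2)
= 24/28 = 0.8571

0.8571


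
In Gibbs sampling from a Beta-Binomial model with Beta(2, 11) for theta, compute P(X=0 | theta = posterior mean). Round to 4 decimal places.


Posterior mean = alpha/(alpha+beta) = 2/13 = 0.1538
P(X=0|theta=mean) = 1 - theta = 0.8462

0.8462


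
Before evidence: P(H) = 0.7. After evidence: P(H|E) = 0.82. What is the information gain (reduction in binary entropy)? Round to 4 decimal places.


Prior entropy = 0.8813
Posterior entropy = 0.6801
Information gain = 0.8813 - 0.6801 = 0.2012

0.2012


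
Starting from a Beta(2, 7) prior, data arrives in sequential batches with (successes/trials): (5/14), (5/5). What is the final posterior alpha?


In sequential Bayesian updating, we sum all successes.
Total successes = 10
Final alpha = 2 + 10 = 12

12


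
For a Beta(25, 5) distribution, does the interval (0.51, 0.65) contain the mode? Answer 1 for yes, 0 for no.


Mode of Beta(a,b) = (a-1)/(a+b-2)
= (25-1)/(25+5-2) = 0.8571
Check: 0.51 <= 0.8571 <= 0.65?
Result: 0

0


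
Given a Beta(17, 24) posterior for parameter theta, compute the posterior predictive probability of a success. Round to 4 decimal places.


For a Beta-Bernoulli model, the predictive probability is the mean:
P(success) = 17/(17+24) = 17/41 = 0.4146

0.4146


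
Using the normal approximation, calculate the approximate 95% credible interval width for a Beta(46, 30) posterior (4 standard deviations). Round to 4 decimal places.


Var(Beta) = 46*30/(76^2 * 77) = 0.0031
SD = 0.0557
Width ~ 4*SD = 0.2228

0.2228


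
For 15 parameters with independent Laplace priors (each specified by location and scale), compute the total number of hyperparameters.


A Laplace prior has 2 hyperparameters per parameter.
Total = 15 * 2 = 30

30


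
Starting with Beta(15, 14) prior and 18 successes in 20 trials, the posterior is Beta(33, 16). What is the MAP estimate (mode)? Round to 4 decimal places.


The mode of Beta(a, b) when a > 1 and b > 1 is (a-1)/(a+b-2)
= (33 - 1) / (33 + 16 - 2)
= 32 / 47
= 0.6809

0.6809


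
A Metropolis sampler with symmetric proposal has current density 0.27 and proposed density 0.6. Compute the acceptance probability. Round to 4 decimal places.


For symmetric proposals, acceptance = min(1, pi(x*)/pi(x))
= min(1, 0.6/0.27)
= min(1, 2.2222) = 1.0

1.0


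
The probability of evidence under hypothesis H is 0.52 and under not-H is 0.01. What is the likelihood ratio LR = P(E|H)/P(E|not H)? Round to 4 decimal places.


LR = 0.52 / 0.01
= 52.0

52.0


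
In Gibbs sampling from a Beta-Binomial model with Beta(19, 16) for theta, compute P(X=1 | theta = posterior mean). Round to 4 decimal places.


Posterior mean = alpha/(alpha+beta) = 19/35 = 0.5429
P(X=1|theta=mean) = theta = 0.5429

0.5429


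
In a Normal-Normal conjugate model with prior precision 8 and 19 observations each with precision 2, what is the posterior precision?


Posterior precision = prior precision + n * observation precision
= 8 + 19 * 2
= 8 + 38 = 46

46


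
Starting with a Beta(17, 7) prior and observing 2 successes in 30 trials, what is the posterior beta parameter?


Posterior beta = prior beta + failures
Failures = 30 - 2 = 28
beta_post = 7 + 28 = 35

35


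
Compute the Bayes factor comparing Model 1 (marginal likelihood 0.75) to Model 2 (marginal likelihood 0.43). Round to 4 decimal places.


BF12 = marginal likelihood of M1 / marginal likelihood of M2
= 0.75/0.43
= 1.7442

1.7442


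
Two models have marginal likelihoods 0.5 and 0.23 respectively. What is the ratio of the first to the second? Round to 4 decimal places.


Evidence ratio = 0.5 / 0.23
= 2.1739

2.1739


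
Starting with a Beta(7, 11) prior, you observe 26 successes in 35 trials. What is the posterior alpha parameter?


For a Beta-Binomial conjugate model:
Posterior alpha = prior alpha + number of successes
= 7 + 26 = 33

33


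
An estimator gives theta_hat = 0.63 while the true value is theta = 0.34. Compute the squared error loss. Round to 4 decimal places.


The squared error loss is (theta_hat - theta)^2
= (0.63 - 0.34)^2
= (0.29)^2 = 0.0841

0.0841


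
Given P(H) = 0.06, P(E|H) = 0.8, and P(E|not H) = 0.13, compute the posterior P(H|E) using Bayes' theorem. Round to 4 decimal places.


By Bayes' theorem: P(H|E) = P(E|H)*P(H) / P(E)
P(E) = P(E|H)*P(H) + P(E|not H)*P(not H)
P(E) = 0.8*0.06 + 0.13*0.94 = 0.1702
P(H|E) = 0.8*0.06 / 0.1702 = 0.282

0.282


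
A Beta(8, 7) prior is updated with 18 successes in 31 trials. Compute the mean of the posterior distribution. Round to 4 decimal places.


After update: Beta(26, 20)
Mean = 26 / (26 + 20) = 26 / 46
= 0.5652

0.5652


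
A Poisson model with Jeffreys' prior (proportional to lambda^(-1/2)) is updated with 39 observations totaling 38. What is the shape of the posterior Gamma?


Posterior = Gamma(0.5 + S, n)
= Gamma(0.5 + 38, 39)
Posterior shape = 0.5 + S = 0.5 + 38 = 38.5

38.5


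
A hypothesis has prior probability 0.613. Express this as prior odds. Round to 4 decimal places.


Odds = P(H) / P(not H) = 0.613 / 0.387
= 1.584

1.584


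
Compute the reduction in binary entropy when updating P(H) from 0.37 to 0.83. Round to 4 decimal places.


H_before = -p*log2(p) - (1-p)*log2(1-p) for p=0.37: 0.9507
H_after for p=0.83: 0.6577
Reduction = 0.9507 - 0.6577 = 0.293

0.293


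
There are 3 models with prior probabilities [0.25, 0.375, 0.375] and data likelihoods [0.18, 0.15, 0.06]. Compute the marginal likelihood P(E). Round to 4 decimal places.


P(E) = sum over models of P(M_i) * P(E|M_i)
= 0.25*0.18 + 0.375*0.15 + 0.375*0.06
= 0.1237

0.1237


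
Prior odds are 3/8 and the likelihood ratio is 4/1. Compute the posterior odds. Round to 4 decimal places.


Posterior odds = prior odds * likelihood ratio
= (3/8) * (4/1)
= 12 / 8
= 1.5

1.5


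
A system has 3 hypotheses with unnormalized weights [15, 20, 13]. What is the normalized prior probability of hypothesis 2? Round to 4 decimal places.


The normalized prior is the weight divided by the total.
Total weight = 48
P(H2) = 20 / 48 = 0.4167

0.4167


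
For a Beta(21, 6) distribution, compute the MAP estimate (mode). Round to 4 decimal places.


MAP = mode = (a-1)/(a+b-2)
= (21-1)/(21+6-2)
= 20/25 = 0.8

0.8


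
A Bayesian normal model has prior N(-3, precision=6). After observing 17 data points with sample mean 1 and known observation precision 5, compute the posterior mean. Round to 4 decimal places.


Posterior mean = (prior_precision * prior_mean + n * data_precision * data_mean) / (prior_precision + n * data_precision)
Numerator = 6*-3 + 17*5*1 = 67
Denominator = 6 + 17*5 = 91
Posterior mean = 0.7363

0.7363


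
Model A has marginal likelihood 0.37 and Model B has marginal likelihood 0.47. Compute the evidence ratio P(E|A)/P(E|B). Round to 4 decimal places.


Evidence ratio = P(E|A) / P(E|B)
= 0.37 / 0.47
= 0.7872

0.7872


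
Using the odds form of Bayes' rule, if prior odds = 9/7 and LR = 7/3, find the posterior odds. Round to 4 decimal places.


Bayes' rule in odds form: posterior odds = prior odds * LR
= (9 * 7) / (7 * 3)
= 63/21 = 3.0

3.0


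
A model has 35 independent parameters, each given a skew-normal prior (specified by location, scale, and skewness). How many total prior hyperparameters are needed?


Each skew-normal prior needs 3 hyperparameters (location, scale, and skewness).
Total = 3 * 35 = 105

105


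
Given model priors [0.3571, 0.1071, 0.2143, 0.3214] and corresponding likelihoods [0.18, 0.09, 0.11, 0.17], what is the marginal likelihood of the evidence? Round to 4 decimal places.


P(E) = sum_i P(M_i) P(E|M_i)
= 0.0643 + 0.0096 + 0.0236 + 0.0546
= 0.1521

0.1521


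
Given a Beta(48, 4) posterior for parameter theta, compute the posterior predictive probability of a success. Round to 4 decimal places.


For a Beta-Bernoulli model, the predictive probability is the mean:
P(success) = 48/(48+4) = 48/52 = 0.9231

0.9231


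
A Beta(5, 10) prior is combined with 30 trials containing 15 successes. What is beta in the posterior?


In conjugate updating:
beta_posterior = beta_prior + (n - k)
= 10 + (30 - 15)
= 10 + 15 = 25

25


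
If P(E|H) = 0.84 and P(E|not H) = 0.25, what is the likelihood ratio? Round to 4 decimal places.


Likelihood ratio = P(E|H) / P(E|not H)
= 0.84 / 0.25
= 3.36

3.36


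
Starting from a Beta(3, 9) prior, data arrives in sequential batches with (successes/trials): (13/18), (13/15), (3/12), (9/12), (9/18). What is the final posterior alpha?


In sequential Bayesian updating, we sum all successes.
Total successes = 47
Final alpha = 3 + 47 = 50

50


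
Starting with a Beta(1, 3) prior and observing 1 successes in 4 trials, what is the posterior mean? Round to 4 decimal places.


Posterior parameters: alpha = 1 + 1 = 2
beta = 3 + 3 = 6
Posterior mean = alpha / (alpha + beta) = 2 / 8
= 0.25

0.25


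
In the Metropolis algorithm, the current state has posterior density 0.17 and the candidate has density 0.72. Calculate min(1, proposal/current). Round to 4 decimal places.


Ratio = 0.72/0.17 = 4.2353
Acceptance probability = min(1, 4.2353)
= 1.0

1.0


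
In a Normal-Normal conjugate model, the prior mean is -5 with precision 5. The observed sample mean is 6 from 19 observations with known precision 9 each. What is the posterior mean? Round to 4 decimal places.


Posterior precision = tau0 + n*tau = 5 + 19*9 = 176
Posterior mean = (tau0*mu0 + n*tau*xbar) / posterior_precision
= (5*-5 + 19*9*6) / 176
= 1001 / 176 = 5.6875

5.6875


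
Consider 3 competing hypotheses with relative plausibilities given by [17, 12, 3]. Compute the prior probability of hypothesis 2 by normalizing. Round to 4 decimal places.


Sum of weights = 17 + 12 + 3 = 32
Normalized prior for H2 = 12 / 32
= 0.375

0.375


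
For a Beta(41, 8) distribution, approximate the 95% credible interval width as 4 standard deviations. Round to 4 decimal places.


Variance of Beta(a,b) = ab / ((a+b)^2 * (a+b+1))
= 41*8 / ((49)^2 * 50)
= 0.0027
SD = sqrt(0.0027) = 0.0523
Width = 4 * SD = 0.2091

0.2091


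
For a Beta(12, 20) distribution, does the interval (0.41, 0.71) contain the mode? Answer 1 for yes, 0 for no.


Mode of Beta(a,b) = (a-1)/(a+b-2)
= (12-1)/(12+20-2) = 0.3667
Check: 0.41 <= 0.3667 <= 0.71?
Result: 0

0


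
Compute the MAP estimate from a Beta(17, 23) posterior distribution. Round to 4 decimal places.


MAP = mode of Beta distribution
= (alpha - 1)/(alpha + beta - 2)
= (17-1)/(17+23-2)
= 16/38 = 0.4211

0.4211


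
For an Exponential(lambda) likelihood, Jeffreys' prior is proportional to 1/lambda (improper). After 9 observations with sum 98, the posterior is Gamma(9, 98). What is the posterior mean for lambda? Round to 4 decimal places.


Posterior = Gamma(n, sum_x) = Gamma(9, 98)
Posterior mean = shape/rate = 9/98
= 0.0918

0.0918


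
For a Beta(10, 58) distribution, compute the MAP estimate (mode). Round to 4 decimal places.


MAP = mode = (a-1)/(a+b-2)
= (10-1)/(10+58-2)
= 9/66 = 0.1364

0.1364


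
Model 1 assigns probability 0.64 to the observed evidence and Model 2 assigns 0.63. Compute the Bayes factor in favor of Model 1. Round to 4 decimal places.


BF = P(data|M1) / P(data|M2)
= 0.64 / 0.63 = 1.0159

1.0159


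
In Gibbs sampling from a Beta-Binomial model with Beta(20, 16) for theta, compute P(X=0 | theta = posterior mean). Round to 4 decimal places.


Posterior mean = alpha/(alpha+beta) = 20/36 = 0.5556
P(X=0|theta=mean) = 1 - theta = 0.4444

0.4444


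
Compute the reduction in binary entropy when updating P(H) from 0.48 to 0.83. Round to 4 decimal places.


H_before = -p*log2(p) - (1-p)*log2(1-p) for p=0.48: 0.9988
H_after for p=0.83: 0.6577
Reduction = 0.9988 - 0.6577 = 0.3411

0.3411


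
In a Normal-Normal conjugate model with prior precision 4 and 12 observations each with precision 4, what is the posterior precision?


Posterior precision = prior precision + n * observation precision
= 4 + 12 * 4
= 4 + 48 = 52

52


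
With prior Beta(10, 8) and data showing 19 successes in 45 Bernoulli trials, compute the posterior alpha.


Conjugate update: alpha_posterior = alpha_prior + k
= 10 + 19 = 29

29


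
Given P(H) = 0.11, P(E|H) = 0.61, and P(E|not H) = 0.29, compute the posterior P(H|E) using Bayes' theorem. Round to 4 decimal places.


By Bayes' theorem: P(H|E) = P(E|H)*P(H) / P(E)
P(E) = P(E|H)*P(H) + P(E|not H)*P(not H)
P(E) = 0.61*0.11 + 0.29*0.89 = 0.3252
P(H|E) = 0.61*0.11 / 0.3252 = 0.2063

0.2063


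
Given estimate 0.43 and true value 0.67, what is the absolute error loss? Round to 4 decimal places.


Absolute error = |estimate - true|
= |-0.24| = 0.24

0.24


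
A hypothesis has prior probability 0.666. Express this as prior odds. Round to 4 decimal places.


Odds = P(H) / P(not H) = 0.666 / 0.334
= 1.994

1.994


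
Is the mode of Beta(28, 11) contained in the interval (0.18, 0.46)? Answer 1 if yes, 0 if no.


Mode = (a-1)/(a+b-2) = 27/37 = 0.7297
Interval: (0.18, 0.46)
Contains mode? 0

0


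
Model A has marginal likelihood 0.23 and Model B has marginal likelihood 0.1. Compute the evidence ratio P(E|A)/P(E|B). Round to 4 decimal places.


Evidence ratio = P(E|A) / P(E|B)
= 0.23 / 0.1
= 2.3

2.3


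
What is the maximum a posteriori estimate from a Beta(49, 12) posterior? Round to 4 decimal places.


The MAP estimate equals the mode of the distribution.
Mode of Beta(a,b) = (a-1)/(a+b-2)
= 48/59
= 0.8136

0.8136


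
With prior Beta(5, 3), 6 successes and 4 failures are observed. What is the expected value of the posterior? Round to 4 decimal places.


Posterior = Beta(11, 7)
E[theta] = alpha/(alpha+beta)
= 11/18 = 0.6111

0.6111


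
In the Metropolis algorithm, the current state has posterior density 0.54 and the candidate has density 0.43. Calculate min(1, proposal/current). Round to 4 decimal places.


Ratio = 0.43/0.54 = 0.7963
Acceptance probability = min(1, 0.7963)
= 0.7963

0.7963


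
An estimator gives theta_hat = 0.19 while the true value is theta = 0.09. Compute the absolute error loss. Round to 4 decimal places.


The absolute error loss is |theta_hat - theta|
= |0.19 - 0.09|
= 0.1

0.1


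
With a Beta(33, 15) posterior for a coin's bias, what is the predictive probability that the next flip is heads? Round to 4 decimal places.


The predictive probability equals the posterior mean.
P(next = heads) = alpha / (alpha + beta)
= 33 / 48 = 0.6875

0.6875


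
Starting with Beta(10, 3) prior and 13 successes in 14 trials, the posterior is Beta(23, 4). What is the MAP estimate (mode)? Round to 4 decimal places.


The mode of Beta(a, b) when a > 1 and b > 1 is (a-1)/(a+b-2)
= (23 - 1) / (23 + 4 - 2)
= 22 / 25
= 0.88

0.88


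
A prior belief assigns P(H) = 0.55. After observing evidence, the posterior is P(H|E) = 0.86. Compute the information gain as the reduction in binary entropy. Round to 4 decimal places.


H(prior) = -0.55*log2(0.55) - 0.45*log2(0.45)
= 0.9928
H(post) = -0.86*log2(0.86) - 0.14*log2(0.14)
= 0.5842
IG = 0.9928 - 0.5842 = 0.4085

0.4085


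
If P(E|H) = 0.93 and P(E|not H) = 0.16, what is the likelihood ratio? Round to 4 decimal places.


Likelihood ratio = P(E|H) / P(E|not H)
= 0.93 / 0.16
= 5.8125

5.8125


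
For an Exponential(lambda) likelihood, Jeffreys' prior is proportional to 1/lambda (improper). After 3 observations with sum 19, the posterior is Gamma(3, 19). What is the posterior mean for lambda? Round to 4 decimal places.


Posterior = Gamma(n, sum_x) = Gamma(3, 19)
Posterior mean = shape/rate = 3/19
= 0.1579

0.1579


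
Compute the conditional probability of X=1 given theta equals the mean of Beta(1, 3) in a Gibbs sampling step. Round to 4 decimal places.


Mean of Beta(1, 3) = 0.25
P(X=1 | theta=0.25) = 0.25

0.25


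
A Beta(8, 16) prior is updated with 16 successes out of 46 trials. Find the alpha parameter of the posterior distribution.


In the Beta-Binomial conjugate update:
alpha_post = alpha_prior + successes
= 8 + 16
= 24

24


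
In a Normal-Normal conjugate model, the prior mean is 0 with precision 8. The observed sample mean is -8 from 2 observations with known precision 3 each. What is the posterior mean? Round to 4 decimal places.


Posterior precision = tau0 + n*tau = 8 + 2*3 = 14
Posterior mean = (tau0*mu0 + n*tau*xbar) / posterior_precision
= (8*0 + 2*3*-8) / 14
= -48 / 14 = -3.4286

-3.4286


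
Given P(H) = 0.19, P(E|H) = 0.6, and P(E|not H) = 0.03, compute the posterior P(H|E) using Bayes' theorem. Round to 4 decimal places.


By Bayes' theorem: P(H|E) = P(E|H)*P(H) / P(E)
P(E) = P(E|H)*P(H) + P(E|not H)*P(not H)
P(E) = 0.6*0.19 + 0.03*0.81 = 0.1383
P(H|E) = 0.6*0.19 / 0.1383 = 0.8243

0.8243


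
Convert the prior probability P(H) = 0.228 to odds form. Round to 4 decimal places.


P(not H) = 1 - 0.228 = 0.772
Odds = 0.228 / 0.772 = 0.2953

0.2953


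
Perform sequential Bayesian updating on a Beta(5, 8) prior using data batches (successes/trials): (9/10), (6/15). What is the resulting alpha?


Accumulate successes: 15
Posterior alpha = prior alpha + sum of successes
= 5 + 15 = 20

20


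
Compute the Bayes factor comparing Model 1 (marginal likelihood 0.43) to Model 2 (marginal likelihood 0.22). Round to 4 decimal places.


BF12 = marginal likelihood of M1 / marginal likelihood of M2
= 0.43/0.22
= 1.9545

1.9545


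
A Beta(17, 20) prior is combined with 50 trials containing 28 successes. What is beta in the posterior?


In conjugate updating:
beta_posterior = beta_prior + (n - k)
= 20 + (50 - 28)
= 20 + 22 = 42

42


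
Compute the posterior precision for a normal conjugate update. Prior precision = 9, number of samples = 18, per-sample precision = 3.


tau_post = tau_0 + n * tau
= 9 + 18 * 3 = 63

63


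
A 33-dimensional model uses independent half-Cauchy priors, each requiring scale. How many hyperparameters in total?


Per parameter: 1 (scale).
Total = 33 * 1 = 33

33


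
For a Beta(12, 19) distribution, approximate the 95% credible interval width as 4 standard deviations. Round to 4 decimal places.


Variance of Beta(a,b) = ab / ((a+b)^2 * (a+b+1))
= 12*19 / ((31)^2 * 32)
= 0.0074
SD = sqrt(0.0074) = 0.0861
Width = 4 * SD = 0.3444

0.3444


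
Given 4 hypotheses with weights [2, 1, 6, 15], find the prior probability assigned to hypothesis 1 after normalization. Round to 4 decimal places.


To normalize, divide each weight by the sum of all weights.
Sum = 24
Prior(H1) = 2/24 = 0.0833

0.0833


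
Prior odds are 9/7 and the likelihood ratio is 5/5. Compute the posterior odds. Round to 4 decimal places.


Posterior odds = prior odds * likelihood ratio
= (9/7) * (5/5)
= 45 / 35
= 1.2857

1.2857


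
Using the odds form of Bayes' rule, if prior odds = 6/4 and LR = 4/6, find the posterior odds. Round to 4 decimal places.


Bayes' rule in odds form: posterior odds = prior odds * LR
= (6 * 4) / (4 * 6)
= 24/24 = 1.0

1.0


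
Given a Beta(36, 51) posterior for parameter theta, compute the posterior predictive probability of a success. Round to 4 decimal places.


For a Beta-Bernoulli model, the predictive probability is the mean:
P(success) = 36/(36+51) = 36/87 = 0.4138

0.4138


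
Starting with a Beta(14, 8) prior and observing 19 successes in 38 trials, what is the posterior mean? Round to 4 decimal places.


Posterior parameters: alpha = 14 + 19 = 33
beta = 8 + 19 = 27
Posterior mean = alpha / (alpha + beta) = 33 / 60
= 0.55

0.55


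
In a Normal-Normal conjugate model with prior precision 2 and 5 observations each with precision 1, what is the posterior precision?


Posterior precision = prior precision + n * observation precision
= 2 + 5 * 1
= 2 + 5 = 7

7


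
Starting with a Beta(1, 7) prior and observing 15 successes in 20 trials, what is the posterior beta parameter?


Posterior beta = prior beta + failures
Failures = 20 - 15 = 5
beta_post = 7 + 5 = 12

12


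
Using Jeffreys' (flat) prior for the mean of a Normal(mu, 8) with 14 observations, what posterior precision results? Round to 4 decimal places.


Flat prior means prior precision is 0.
Posterior precision = n / sigma^2 = 14/8 = 1.75

1.75


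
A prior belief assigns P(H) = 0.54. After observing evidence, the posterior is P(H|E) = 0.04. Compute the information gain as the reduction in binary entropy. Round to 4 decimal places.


H(prior) = -0.54*log2(0.54) - 0.46*log2(0.46)
= 0.9954
H(post) = -0.04*log2(0.04) - 0.96*log2(0.96)
= 0.2423
IG = 0.9954 - 0.2423 = 0.7531

0.7531


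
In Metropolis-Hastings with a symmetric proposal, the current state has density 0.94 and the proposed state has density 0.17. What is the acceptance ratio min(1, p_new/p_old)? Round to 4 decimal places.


Ratio = p_new / p_old = 0.17 / 0.94 = 0.1809
Acceptance = min(1, 0.1809) = 0.1809

0.1809


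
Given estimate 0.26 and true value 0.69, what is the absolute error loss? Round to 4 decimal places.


Absolute error = |estimate - true|
= |-0.43| = 0.43

0.43


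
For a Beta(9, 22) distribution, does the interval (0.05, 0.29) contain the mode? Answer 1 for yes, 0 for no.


Mode of Beta(a,b) = (a-1)/(a+b-2)
= (9-1)/(9+22-2) = 0.2759
Check: 0.05 <= 0.2759 <= 0.29?
Result: 1

1


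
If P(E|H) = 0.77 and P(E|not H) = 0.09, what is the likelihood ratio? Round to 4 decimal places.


Likelihood ratio = P(E|H) / P(E|not H)
= 0.77 / 0.09
= 8.5556

8.5556


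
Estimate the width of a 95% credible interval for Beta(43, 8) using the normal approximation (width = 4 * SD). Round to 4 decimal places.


For Beta(a,b): Var = ab/((a+b)^2(a+b+1))
Var = 0.0025, SD = 0.0504
Approximate 95% CI width = 4 * 0.0504 = 0.2017

0.2017


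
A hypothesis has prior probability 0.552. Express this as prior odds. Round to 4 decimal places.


Odds = P(H) / P(not H) = 0.552 / 0.448
= 1.2321

1.2321


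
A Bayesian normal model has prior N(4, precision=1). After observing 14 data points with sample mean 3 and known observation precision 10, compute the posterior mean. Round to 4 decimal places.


Posterior mean = (prior_precision * prior_mean + n * data_precision * data_mean) / (prior_precision + n * data_precision)
Numerator = 1*4 + 14*10*3 = 424
Denominator = 1 + 14*10 = 141
Posterior mean = 3.0071

3.0071


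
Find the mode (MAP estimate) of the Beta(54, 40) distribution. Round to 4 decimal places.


For Beta(a,b) with a,b > 1:
Mode = (a-1)/(a+b-2) = (54-1)/(94-2)
= 53/92 = 0.5761

0.5761


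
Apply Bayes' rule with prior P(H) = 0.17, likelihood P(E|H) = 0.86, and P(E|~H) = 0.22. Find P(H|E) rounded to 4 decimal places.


Step 1: Compute marginal P(E) = P(E|H)P(H) + P(E|~H)P(~H)
= 0.86*0.17 + 0.22*0.83 = 0.3288
Step 2: P(H|E) = P(E|H)P(H)/P(E) = 0.1462/0.3288
= 0.4446

0.4446


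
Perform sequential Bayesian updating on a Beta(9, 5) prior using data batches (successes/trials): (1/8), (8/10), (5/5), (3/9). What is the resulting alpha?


Accumulate successes: 17
Posterior alpha = prior alpha + sum of successes
= 9 + 17 = 26

26


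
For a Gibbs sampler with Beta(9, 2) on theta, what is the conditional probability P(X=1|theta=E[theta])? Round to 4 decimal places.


E[theta] = 9/(9+2) = 0.8182
P(X=1|theta) = theta = 0.8182

0.8182


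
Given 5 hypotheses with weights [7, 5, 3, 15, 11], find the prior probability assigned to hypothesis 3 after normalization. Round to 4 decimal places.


To normalize, divide each weight by the sum of all weights.
Sum = 41
Prior(H3) = 3/41 = 0.0732

0.0732


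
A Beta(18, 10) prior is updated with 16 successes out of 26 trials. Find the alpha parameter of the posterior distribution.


In the Beta-Binomial conjugate update:
alpha_post = alpha_prior + successes
= 18 + 16
= 34

34


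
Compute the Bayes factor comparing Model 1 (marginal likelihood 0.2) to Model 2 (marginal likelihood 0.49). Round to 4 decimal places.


BF12 = marginal likelihood of M1 / marginal likelihood of M2
= 0.2/0.49
= 0.4082

0.4082


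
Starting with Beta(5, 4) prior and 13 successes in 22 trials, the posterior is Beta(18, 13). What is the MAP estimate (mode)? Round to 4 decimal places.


The mode of Beta(a, b) when a > 1 and b > 1 is (a-1)/(a+b-2)
= (18 - 1) / (18 + 13 - 2)
= 17 / 29
= 0.5862

0.5862


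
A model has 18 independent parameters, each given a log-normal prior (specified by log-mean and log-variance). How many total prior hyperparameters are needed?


Each log-normal prior needs 2 hyperparameters (log-mean and log-variance).
Total = 2 * 18 = 36

36


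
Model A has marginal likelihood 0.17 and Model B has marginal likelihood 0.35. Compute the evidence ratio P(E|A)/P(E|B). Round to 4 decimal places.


Evidence ratio = P(E|A) / P(E|B)
= 0.17 / 0.35
= 0.4857

0.4857


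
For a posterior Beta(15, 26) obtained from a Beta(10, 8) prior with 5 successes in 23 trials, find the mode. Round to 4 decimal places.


Mode = (alpha - 1) / (alpha + beta - 2)
= 14 / 39
= 0.359

0.359


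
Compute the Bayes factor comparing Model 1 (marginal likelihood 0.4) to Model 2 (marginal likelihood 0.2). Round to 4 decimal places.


BF12 = marginal likelihood of M1 / marginal likelihood of M2
= 0.4/0.2
= 2.0

2.0


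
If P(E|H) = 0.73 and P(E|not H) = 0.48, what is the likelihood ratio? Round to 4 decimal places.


Likelihood ratio = P(E|H) / P(E|not H)
= 0.73 / 0.48
= 1.5208

1.5208


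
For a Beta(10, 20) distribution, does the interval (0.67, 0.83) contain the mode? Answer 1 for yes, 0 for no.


Mode of Beta(a,b) = (a-1)/(a+b-2)
= (10-1)/(10+20-2) = 0.3214
Check: 0.67 <= 0.3214 <= 0.83?
Result: 0

0


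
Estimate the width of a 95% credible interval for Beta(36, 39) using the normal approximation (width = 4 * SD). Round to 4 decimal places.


For Beta(a,b): Var = ab/((a+b)^2(a+b+1))
Var = 0.0033, SD = 0.0573
Approximate 95% CI width = 4 * 0.0573 = 0.2292

0.2292


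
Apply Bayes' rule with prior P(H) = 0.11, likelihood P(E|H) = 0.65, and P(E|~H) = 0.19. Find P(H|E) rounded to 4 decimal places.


Step 1: Compute marginal P(E) = P(E|H)P(H) + P(E|~H)P(~H)
= 0.65*0.11 + 0.19*0.89 = 0.2406
Step 2: P(H|E) = P(E|H)P(H)/P(E) = 0.0715/0.2406
= 0.2972

0.2972


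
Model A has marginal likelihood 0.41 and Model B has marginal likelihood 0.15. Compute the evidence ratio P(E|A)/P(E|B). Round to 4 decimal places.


Evidence ratio = P(E|A) / P(E|B)
= 0.41 / 0.15
= 2.7333

2.7333


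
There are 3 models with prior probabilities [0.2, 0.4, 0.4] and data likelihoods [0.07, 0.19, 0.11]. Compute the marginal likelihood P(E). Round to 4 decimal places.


P(E) = sum over models of P(M_i) * P(E|M_i)
= 0.2*0.07 + 0.4*0.19 + 0.4*0.11
= 0.134

0.134


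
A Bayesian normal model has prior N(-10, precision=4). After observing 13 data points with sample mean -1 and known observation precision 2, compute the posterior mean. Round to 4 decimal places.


Posterior mean = (prior_precision * prior_mean + n * data_precision * data_mean) / (prior_precision + n * data_precision)
Numerator = 4*-10 + 13*2*-1 = -66
Denominator = 4 + 13*2 = 30
Posterior mean = -2.2

-2.2


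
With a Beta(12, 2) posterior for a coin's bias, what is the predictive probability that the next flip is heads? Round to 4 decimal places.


The predictive probability equals the posterior mean.
P(next = heads) = alpha / (alpha + beta)
= 12 / 14 = 0.8571

0.8571


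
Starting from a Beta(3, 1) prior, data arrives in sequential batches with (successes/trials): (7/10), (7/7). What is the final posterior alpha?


In sequential Bayesian updating, we sum all successes.
Total successes = 14
Final alpha = 3 + 14 = 17

17


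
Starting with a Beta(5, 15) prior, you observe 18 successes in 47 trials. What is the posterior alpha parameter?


For a Beta-Binomial conjugate model:
Posterior alpha = prior alpha + number of successes
= 5 + 18 = 23

23


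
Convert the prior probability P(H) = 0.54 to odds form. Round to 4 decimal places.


P(not H) = 1 - 0.54 = 0.46
Odds = 0.54 / 0.46 = 1.1739

1.1739


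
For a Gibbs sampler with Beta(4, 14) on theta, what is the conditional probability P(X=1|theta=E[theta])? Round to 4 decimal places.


E[theta] = 4/(4+14) = 0.2222
P(X=1|theta) = theta = 0.2222

0.2222


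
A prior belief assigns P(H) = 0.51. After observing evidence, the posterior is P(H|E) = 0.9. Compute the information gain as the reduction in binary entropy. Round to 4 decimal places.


H(prior) = -0.51*log2(0.51) - 0.49*log2(0.49)
= 0.9997
H(post) = -0.9*log2(0.9) - 0.1*log2(0.1)
= 0.469
IG = 0.9997 - 0.469 = 0.5307

0.5307


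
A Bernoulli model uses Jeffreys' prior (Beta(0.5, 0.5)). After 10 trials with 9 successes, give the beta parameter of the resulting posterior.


Posterior = Beta(prior_alpha + successes, prior_beta + failures)
= Beta(0.5 + 9, 0.5 + 1)
Posterior beta = 0.5 + (n - k) = 0.5 + 1 = 1.5

1.5


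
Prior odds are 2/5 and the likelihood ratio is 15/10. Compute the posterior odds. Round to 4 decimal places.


Posterior odds = prior odds * likelihood ratio
= (2/5) * (15/10)
= 30 / 50
= 0.6

0.6


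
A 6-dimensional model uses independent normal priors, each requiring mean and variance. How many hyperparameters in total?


Per parameter: 2 (mean and variance).
Total = 6 * 2 = 12

12


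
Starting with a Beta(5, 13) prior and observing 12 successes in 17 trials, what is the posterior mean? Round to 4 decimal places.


Posterior parameters: alpha = 5 + 12 = 17
beta = 13 + 5 = 18
Posterior mean = alpha / (alpha + beta) = 17 / 35
= 0.4857

0.4857


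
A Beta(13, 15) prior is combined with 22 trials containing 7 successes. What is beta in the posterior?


In conjugate updating:
beta_posterior = beta_prior + (n - k)
= 15 + (22 - 7)
= 15 + 15 = 30

30


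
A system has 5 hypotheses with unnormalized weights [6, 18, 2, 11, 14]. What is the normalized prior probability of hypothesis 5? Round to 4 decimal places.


The normalized prior is the weight divided by the total.
Total weight = 51
P(H5) = 14 / 51 = 0.2745

0.2745


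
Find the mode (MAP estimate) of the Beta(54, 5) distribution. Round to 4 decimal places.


For Beta(a,b) with a,b > 1:
Mode = (a-1)/(a+b-2) = (54-1)/(59-2)
= 53/57 = 0.9298

0.9298


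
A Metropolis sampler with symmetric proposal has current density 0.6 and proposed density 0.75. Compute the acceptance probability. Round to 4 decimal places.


For symmetric proposals, acceptance = min(1, pi(x*)/pi(x))
= min(1, 0.75/0.6)
= min(1, 1.25) = 1.0

1.0


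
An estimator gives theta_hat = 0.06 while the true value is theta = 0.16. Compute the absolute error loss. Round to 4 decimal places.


The absolute error loss is |theta_hat - theta|
= |0.06 - 0.16|
= 0.1

0.1


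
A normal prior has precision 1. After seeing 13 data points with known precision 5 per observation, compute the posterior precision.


In the conjugate normal model, precisions add:
tau_posterior = tau_prior + n * tau_data
= 1 + 13*5 = 66

66


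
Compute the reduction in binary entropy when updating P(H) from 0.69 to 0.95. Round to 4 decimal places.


H_before = -p*log2(p) - (1-p)*log2(1-p) for p=0.69: 0.8932
H_after for p=0.95: 0.2864
Reduction = 0.8932 - 0.2864 = 0.6068

0.6068


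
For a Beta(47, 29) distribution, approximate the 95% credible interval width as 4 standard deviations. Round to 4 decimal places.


Variance of Beta(a,b) = ab / ((a+b)^2 * (a+b+1))
= 47*29 / ((76)^2 * 77)
= 0.0031
SD = sqrt(0.0031) = 0.0554
Width = 4 * SD = 0.2214

0.2214


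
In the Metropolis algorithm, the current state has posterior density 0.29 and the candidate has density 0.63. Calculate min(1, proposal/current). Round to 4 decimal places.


Ratio = 0.63/0.29 = 2.1724
Acceptance probability = min(1, 2.1724)
= 1.0

1.0


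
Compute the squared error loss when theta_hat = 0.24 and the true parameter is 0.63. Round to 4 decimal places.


L = (theta_hat - theta_true)^2
= (0.24 - 0.63)^2
= -0.39^2 = 0.1521

0.1521


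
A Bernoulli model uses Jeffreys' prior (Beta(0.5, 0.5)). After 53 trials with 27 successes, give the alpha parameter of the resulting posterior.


Posterior = Beta(prior_alpha + successes, prior_beta + failures)
= Beta(0.5 + 27, 0.5 + 26)
Posterior alpha = 0.5 + k = 0.5 + 27 = 27.5

27.5
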